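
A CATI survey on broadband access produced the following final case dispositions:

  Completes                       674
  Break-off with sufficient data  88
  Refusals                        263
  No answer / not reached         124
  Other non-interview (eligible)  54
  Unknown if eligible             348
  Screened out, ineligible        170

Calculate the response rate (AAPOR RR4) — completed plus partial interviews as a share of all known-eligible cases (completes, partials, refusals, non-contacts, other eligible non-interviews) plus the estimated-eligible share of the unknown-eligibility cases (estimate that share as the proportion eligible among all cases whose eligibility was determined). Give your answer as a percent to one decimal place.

Top → 674 + 88 = 762
Eligible (known) → 674 + 88 + 263 + 124 + 54 = 1203
e = 1203 / (1203 + 170) = 1203 / 1373 = 0.8762
Estimated eligible among unknowns → 0.8762 × 348 = 304.92
Base → 1203 + 304.92 = 1507.92
RR4 = 762 / 1507.92 = 0.5053

50.5%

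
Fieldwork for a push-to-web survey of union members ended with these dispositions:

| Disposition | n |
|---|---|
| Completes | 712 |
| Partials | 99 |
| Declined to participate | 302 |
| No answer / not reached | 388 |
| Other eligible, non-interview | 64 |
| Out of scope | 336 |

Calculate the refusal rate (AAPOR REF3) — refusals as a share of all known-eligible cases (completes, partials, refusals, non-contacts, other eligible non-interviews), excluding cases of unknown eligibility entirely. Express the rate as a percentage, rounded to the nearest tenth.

Numerator → 302
Denominator → 712 + 99 + 302 + 388 + 64 = 1565
REF3 = 302 / 1565 = 0.1930

19.3%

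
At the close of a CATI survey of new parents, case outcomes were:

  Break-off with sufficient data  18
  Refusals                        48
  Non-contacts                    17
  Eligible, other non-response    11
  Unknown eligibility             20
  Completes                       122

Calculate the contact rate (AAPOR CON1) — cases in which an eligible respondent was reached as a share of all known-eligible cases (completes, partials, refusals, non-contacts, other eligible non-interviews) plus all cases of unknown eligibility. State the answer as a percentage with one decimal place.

Numerator → 122 + 18 + 48 + 11 = 199
Denom → 122 + 18 + 48 + 17 + 11 + 20 = 236
CON1 = 199 / 236 = 0.8432

84.3%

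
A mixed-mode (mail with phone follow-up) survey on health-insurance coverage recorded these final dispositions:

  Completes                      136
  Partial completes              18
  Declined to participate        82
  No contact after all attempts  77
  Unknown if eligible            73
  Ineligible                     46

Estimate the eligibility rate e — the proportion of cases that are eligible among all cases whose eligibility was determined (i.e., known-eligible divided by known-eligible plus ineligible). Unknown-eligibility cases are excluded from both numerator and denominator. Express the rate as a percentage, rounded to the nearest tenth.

Determined eligible = 136 + 18 + 82 + 77 = 313
e = 313 / (313 + 46) = 313 / 359 = 0.8719

87.2%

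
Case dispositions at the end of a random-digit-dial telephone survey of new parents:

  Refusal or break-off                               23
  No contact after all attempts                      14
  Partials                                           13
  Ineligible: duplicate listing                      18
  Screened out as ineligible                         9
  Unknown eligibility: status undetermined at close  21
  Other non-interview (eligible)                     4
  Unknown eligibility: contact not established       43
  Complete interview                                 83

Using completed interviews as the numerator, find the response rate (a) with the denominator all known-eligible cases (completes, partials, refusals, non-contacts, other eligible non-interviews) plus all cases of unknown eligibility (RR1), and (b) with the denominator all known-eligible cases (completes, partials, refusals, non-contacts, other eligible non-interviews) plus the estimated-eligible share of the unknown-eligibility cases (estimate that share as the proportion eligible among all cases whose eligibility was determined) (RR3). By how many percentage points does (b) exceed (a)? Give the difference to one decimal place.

2.3

Undetermined eligibility = 43 + 21 = 64
Screened out, ineligible = 9 + 18 = 27
Top: 83
Denom: 83 + 13 + 23 + 14 + 4 + 64 = 201
RR1 = 83 / 201 = 0.4129
Known eligible: 83 + 13 + 23 + 14 + 4 = 137
e = 137 / (137 + 27) = 137 / 164 = 0.8354
e × U: 0.8354 × 64 = 53.47
Denom: 137 + 53.47 = 190.47
RR3 = 83 / 190.47 = 0.4358
Difference = 43.58 − 41.29 = 2.29 percentage points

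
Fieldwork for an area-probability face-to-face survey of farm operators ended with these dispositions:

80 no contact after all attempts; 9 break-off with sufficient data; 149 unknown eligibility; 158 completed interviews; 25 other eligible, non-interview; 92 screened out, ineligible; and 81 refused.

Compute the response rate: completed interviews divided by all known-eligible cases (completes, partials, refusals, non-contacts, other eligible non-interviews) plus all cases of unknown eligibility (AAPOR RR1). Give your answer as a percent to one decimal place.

31.5%

Num: 158
Denominator: 158 + 9 + 81 + 80 + 25 + 149 = 502
RR1 = 158 / 502 = 0.3147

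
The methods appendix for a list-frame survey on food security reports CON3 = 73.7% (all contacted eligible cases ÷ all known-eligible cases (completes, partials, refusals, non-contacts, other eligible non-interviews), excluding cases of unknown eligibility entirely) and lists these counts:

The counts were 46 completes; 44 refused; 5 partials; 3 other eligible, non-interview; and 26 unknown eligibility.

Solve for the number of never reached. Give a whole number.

Numerator: 46 + 5 + 44 + 3 = 98
CON3 = 98 / D = 0.737
D = 98 / 0.737 = 133.0
Remaining denominator categories sum to 98
never reached = 133.0 − 98 ≈ 35

35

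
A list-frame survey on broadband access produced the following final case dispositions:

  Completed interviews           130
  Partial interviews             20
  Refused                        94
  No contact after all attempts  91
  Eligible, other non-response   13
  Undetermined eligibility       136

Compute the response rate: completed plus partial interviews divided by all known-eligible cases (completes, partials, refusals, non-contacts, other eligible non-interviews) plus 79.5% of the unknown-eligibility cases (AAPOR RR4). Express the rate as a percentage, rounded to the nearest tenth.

32.9%

Num → 130 + 20 = 150
Known eligible → 130 + 20 + 94 + 91 + 13 = 348
e × U → 0.7950 × 136 = 108.12
Denom → 348 + 108.12 = 456.12
RR4 = 150 / 456.12 = 0.3289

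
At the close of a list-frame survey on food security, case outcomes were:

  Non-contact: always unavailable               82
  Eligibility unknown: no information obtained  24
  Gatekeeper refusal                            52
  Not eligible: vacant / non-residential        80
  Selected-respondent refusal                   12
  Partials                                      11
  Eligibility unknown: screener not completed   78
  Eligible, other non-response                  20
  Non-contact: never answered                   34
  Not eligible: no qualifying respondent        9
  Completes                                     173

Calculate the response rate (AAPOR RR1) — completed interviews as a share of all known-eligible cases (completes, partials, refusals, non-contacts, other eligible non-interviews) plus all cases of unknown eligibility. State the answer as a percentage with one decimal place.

35.6%

Refusals = 52 + 12 = 64
Never reached = 34 + 82 = 116
Unknown if eligible = 78 + 24 = 102
Out of scope = 9 + 80 = 89
Numerator → 173
Base → 173 + 11 + 64 + 116 + 20 + 102 = 486
RR1 = 173 / 486 = 0.3560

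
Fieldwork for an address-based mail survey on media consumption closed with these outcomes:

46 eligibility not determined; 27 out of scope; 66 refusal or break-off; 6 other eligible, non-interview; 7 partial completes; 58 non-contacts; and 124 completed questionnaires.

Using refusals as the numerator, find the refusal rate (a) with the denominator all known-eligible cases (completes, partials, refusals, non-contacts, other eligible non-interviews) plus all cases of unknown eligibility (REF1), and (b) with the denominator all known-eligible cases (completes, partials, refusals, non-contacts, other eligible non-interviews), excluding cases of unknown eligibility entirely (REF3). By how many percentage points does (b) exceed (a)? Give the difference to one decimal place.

3.8

Num = 66
Denom = 124 + 7 + 66 + 58 + 6 + 46 = 307
REF1 = 66 / 307 = 0.2150
Denom = 124 + 7 + 66 + 58 + 6 = 261
REF3 = 66 / 261 = 0.2529
Difference = 25.29 − 21.50 = 3.79 percentage points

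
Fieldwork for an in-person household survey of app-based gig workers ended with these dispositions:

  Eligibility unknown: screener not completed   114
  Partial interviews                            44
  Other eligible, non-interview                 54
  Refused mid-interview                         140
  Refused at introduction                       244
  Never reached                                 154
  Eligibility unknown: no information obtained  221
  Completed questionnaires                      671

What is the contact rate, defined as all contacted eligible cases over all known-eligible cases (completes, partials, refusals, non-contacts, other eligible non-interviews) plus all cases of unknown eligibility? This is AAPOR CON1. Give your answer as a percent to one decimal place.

70.2%

Refusals = 244 + 140 = 384
Undetermined eligibility = 114 + 221 = 335
Top: 671 + 44 + 384 + 54 = 1153
Denominator: 671 + 44 + 384 + 154 + 54 + 335 = 1642
CON1 = 1153 / 1642 = 0.7022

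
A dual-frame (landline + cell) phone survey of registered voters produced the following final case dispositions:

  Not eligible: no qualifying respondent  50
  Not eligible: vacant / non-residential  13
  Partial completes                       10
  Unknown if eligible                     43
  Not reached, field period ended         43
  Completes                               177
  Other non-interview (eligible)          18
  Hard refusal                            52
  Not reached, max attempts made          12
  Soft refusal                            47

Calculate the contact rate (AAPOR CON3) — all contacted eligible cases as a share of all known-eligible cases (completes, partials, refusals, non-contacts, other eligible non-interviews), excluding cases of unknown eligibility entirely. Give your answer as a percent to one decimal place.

84.7%

Declined to participate = 52 + 47 = 99
No answer / not reached = 43 + 12 = 55
Out of scope = 50 + 13 = 63
Top → 177 + 10 + 99 + 18 = 304
Denominator → 177 + 10 + 99 + 55 + 18 = 359
CON3 = 304 / 359 = 0.8468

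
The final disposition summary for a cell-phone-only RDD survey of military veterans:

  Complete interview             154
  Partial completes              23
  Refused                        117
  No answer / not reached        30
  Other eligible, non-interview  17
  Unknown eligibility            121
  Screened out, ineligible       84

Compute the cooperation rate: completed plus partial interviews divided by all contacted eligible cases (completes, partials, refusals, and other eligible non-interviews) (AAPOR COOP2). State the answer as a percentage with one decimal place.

56.9%

Top: 154 + 23 = 177
Base: 154 + 23 + 117 + 17 = 311
COOP2 = 177 / 311 = 0.5691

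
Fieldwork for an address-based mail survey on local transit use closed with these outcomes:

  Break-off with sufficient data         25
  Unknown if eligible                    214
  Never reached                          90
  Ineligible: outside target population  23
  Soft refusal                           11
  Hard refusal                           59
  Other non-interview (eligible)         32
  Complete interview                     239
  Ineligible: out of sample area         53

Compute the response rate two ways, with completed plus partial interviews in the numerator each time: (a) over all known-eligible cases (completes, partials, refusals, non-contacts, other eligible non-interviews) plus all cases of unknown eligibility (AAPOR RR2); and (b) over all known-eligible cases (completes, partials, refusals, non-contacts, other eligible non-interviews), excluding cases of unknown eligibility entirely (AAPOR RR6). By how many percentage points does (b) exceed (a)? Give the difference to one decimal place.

Refusal or break-off = 59 + 11 = 70
Not eligible = 23 + 53 = 76
Num = 239 + 25 = 264
Base = 239 + 25 + 70 + 90 + 32 + 214 = 670
RR2 = 264 / 670 = 0.3940
Base = 239 + 25 + 70 + 90 + 32 = 456
RR6 = 264 / 456 = 0.5789
Difference = 57.89 − 39.40 = 18.49 percentage points

18.5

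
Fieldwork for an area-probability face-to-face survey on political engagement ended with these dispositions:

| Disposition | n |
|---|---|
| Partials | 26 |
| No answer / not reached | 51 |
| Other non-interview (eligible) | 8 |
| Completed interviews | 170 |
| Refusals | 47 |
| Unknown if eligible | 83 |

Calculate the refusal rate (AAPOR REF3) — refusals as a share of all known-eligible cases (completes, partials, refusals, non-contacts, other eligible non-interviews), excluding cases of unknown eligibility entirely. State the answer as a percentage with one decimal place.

Numerator = 47
Denominator = 170 + 26 + 47 + 51 + 8 = 302
REF3 = 47 / 302 = 0.1556

15.6%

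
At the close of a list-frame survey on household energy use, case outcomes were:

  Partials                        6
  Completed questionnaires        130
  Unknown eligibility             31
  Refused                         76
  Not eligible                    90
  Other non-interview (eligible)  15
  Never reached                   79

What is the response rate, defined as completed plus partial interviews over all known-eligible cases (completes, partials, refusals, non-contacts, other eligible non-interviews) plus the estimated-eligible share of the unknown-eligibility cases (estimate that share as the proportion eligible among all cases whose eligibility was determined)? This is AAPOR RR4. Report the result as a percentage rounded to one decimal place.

41.2%

Num: 130 + 6 = 136
Known eligible: 130 + 6 + 76 + 79 + 15 = 306
e = 306 / (306 + 90) = 306 / 396 = 0.7727
Estimated eligible among unknowns: 0.7727 × 31 = 23.95
Denominator: 306 + 23.95 = 329.95
RR4 = 136 / 329.95 = 0.4122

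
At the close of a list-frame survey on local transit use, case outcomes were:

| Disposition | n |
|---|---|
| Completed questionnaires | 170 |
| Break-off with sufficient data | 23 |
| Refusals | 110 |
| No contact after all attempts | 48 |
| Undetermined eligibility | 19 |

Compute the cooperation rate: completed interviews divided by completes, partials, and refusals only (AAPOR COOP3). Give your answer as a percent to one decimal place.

Top = 170
Denom = 170 + 23 + 110 = 303
COOP3 = 170 / 303 = 0.5611

56.1%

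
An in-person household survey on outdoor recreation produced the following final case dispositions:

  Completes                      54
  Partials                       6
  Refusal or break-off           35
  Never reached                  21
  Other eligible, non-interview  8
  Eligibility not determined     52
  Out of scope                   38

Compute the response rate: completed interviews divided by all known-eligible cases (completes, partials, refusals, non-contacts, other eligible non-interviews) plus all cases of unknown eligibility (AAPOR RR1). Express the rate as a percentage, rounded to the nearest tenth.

30.7%

Numerator → 54
Denom → 54 + 6 + 35 + 21 + 8 + 52 = 176
RR1 = 54 / 176 = 0.3068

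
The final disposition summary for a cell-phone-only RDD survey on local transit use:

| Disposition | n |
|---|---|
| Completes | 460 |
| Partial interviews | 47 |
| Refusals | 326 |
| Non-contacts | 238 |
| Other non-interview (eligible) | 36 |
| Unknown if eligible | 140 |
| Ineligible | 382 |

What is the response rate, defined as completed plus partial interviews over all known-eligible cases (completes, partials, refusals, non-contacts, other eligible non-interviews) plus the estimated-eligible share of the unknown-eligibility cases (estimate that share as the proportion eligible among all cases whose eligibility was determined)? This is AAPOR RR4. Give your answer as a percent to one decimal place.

Num → 460 + 47 = 507
Determined eligible → 460 + 47 + 326 + 238 + 36 = 1107
e = 1107 / (1107 + 382) = 1107 / 1489 = 0.7435
Eligible share of unknowns → 0.7435 × 140 = 104.09
Denominator → 1107 + 104.09 = 1211.09
RR4 = 507 / 1211.09 = 0.4186

41.9%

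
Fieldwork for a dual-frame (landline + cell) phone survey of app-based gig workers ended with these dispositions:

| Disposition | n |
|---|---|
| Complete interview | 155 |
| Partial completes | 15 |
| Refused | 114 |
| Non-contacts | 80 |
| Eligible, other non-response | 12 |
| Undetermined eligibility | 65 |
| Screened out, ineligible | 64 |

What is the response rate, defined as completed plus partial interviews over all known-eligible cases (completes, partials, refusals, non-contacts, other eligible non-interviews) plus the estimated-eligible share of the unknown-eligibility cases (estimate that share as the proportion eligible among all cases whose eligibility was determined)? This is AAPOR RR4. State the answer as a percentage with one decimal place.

39.4%

Top = 155 + 15 = 170
Eligible (known) = 155 + 15 + 114 + 80 + 12 = 376
e = 376 / (376 + 64) = 376 / 440 = 0.8545
Eligible share of unknowns = 0.8545 × 65 = 55.54
Base = 376 + 55.54 = 431.54
RR4 = 170 / 431.54 = 0.3939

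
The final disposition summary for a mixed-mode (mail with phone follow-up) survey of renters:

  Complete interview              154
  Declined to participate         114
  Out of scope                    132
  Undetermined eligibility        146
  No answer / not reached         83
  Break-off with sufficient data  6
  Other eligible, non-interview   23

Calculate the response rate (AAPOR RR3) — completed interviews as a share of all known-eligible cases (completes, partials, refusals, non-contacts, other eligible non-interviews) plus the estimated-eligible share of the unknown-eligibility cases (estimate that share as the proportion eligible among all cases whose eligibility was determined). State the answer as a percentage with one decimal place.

31.5%

Top = 154
Known eligible = 154 + 6 + 114 + 83 + 23 = 380
e = 380 / (380 + 132) = 380 / 512 = 0.7422
Estimated eligible among unknowns = 0.7422 × 146 = 108.36
Base = 380 + 108.36 = 488.36
RR3 = 154 / 488.36 = 0.3153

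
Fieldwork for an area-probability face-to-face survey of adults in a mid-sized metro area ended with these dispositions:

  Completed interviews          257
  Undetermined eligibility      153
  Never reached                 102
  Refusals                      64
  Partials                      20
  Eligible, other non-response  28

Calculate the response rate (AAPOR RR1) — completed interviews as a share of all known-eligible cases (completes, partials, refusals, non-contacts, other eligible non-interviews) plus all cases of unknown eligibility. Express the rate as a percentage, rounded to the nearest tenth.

Top = 257
Denom = 257 + 20 + 64 + 102 + 28 + 153 = 624
RR1 = 257 / 624 = 0.4119

41.2%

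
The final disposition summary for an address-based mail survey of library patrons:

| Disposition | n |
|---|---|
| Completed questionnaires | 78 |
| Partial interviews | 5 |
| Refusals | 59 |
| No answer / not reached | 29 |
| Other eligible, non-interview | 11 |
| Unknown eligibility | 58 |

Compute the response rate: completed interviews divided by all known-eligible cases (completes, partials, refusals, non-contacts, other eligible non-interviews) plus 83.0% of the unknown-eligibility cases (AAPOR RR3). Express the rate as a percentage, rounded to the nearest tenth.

Numerator → 78
Known eligible → 78 + 5 + 59 + 29 + 11 = 182
Estimated eligible among unknowns → 0.8300 × 58 = 48.14
Denom → 182 + 48.14 = 230.14
RR3 = 78 / 230.14 = 0.3389

33.9%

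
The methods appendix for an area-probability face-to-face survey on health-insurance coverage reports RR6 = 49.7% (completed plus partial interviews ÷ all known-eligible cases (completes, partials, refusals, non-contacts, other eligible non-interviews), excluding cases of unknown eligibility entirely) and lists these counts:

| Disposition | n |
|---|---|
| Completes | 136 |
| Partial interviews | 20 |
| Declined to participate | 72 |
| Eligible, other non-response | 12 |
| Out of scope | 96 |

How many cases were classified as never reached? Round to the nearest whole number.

74

Numerator = 136 + 20 = 156
RR6 = 156 / D = 0.497
D = 156 / 0.497 = 313.9
Other denominator terms total 240
never reached = 313.9 − 240 ≈ 74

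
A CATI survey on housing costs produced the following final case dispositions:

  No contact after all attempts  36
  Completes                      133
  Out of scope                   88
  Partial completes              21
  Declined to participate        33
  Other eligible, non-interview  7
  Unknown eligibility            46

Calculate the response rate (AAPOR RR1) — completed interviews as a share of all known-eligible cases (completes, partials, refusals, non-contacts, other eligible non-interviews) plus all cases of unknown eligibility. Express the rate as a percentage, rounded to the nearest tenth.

Top: 133
Denom: 133 + 21 + 33 + 36 + 7 + 46 = 276
RR1 = 133 / 276 = 0.4819

48.2%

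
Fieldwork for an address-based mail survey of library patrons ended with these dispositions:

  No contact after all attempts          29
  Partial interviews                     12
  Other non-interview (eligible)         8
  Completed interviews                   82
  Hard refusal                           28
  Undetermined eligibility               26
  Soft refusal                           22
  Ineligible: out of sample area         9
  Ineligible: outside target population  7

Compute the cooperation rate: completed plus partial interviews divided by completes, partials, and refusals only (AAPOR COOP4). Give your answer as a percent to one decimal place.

Declined to participate = 28 + 22 = 50
Not eligible = 7 + 9 = 16
Top: 82 + 12 = 94
Denominator: 82 + 12 + 50 = 144
COOP4 = 94 / 144 = 0.6528

65.3%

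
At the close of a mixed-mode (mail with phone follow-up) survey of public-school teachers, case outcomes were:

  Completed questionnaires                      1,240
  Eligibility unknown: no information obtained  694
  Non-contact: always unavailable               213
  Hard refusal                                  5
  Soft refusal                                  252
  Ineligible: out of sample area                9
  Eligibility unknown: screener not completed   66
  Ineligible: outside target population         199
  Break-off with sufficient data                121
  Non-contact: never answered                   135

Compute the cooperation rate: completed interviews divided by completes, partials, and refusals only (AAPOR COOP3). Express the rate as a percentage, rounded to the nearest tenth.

Refused = 5 + 252 = 257
No contact after all attempts = 135 + 213 = 348
Undetermined eligibility = 66 + 694 = 760
Not eligible = 199 + 9 = 208
Numerator = 1240
Denom = 1240 + 121 + 257 = 1618
COOP3 = 1240 / 1618 = 0.7664

76.6%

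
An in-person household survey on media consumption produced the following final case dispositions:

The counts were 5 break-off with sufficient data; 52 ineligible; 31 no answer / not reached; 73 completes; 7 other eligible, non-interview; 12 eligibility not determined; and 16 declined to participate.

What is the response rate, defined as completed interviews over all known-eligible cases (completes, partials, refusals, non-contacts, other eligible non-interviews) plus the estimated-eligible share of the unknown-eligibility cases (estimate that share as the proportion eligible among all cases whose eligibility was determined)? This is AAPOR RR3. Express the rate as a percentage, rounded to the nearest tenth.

51.9%

Top → 73
Known eligible → 73 + 5 + 16 + 31 + 7 = 132
e = 132 / (132 + 52) = 132 / 184 = 0.7174
e × U → 0.7174 × 12 = 8.61
Denominator → 132 + 8.61 = 140.61
RR3 = 73 / 140.61 = 0.5192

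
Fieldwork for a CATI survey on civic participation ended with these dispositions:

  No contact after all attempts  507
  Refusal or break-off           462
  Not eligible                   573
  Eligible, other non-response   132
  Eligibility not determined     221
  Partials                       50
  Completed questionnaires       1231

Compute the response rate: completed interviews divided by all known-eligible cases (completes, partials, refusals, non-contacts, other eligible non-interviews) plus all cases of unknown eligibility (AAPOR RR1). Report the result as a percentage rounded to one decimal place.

Num → 1231
Denominator → 1231 + 50 + 462 + 507 + 132 + 221 = 2603
RR1 = 1231 / 2603 = 0.4729

47.3%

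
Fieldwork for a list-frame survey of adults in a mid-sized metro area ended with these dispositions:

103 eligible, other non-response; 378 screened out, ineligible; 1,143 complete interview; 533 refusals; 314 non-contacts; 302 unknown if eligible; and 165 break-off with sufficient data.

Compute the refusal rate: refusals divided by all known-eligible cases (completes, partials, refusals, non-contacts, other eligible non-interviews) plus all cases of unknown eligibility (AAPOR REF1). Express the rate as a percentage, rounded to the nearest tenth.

20.8%

Top: 533
Base: 1143 + 165 + 533 + 314 + 103 + 302 = 2560
REF1 = 533 / 2560 = 0.2082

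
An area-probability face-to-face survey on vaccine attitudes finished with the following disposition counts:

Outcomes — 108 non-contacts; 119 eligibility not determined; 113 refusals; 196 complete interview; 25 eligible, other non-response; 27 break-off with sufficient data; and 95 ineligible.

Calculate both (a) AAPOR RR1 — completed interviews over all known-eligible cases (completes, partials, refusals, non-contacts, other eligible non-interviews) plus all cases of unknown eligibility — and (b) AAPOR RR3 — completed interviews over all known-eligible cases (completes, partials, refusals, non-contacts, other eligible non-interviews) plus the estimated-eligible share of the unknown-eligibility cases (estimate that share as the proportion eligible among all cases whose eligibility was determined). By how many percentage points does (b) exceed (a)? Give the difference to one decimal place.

Numerator = 196
Base = 196 + 27 + 113 + 108 + 25 + 119 = 588
RR1 = 196 / 588 = 0.3333
Known eligible = 196 + 27 + 113 + 108 + 25 = 469
e = 469 / (469 + 95) = 469 / 564 = 0.8316
Eligible share of unknowns = 0.8316 × 119 = 98.96
Base = 469 + 98.96 = 567.96
RR3 = 196 / 567.96 = 0.3451
Difference = 34.51 − 33.33 = 1.18 percentage points

1.2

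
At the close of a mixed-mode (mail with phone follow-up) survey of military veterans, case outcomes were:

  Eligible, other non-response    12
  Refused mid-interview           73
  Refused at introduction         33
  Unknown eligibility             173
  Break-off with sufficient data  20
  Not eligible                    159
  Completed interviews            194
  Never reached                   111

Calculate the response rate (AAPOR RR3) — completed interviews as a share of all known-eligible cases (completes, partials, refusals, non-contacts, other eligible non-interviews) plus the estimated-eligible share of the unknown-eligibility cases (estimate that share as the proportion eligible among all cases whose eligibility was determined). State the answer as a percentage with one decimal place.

Refused = 33 + 73 = 106
Num = 194
Determined eligible = 194 + 20 + 106 + 111 + 12 = 443
e = 443 / (443 + 159) = 443 / 602 = 0.7359
Estimated eligible among unknowns = 0.7359 × 173 = 127.31
Denominator = 443 + 127.31 = 570.31
RR3 = 194 / 570.31 = 0.3402

34.0%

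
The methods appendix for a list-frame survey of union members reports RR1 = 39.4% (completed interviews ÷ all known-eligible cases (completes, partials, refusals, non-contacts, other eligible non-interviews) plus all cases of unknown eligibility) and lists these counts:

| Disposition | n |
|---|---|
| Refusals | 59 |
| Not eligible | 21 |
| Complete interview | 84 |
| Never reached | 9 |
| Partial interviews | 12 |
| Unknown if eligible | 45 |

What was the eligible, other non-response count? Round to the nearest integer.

4

RR1 = 84 / D = 0.394
D = 84 / 0.394 = 213.2
Remaining denominator categories sum to 209
eligible, other non-response = 213.2 − 209 ≈ 4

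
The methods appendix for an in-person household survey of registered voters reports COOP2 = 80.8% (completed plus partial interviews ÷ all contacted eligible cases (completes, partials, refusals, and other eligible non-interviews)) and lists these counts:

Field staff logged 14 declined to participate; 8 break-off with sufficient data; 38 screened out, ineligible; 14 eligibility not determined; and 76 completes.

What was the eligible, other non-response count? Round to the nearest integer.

Numerator: 76 + 8 = 84
COOP2 = 84 / D = 0.808
D = 84 / 0.808 = 104.0
Rest of base = 98
eligible, other non-response = 104.0 − 98 ≈ 6

6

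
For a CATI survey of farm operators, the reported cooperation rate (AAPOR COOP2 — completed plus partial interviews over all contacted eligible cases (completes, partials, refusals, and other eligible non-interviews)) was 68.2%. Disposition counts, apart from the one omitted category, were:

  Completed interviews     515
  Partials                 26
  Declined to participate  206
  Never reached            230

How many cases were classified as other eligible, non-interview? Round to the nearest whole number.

Numerator = 515 + 26 = 541
COOP2 = 541 / D = 0.682
D = 541 / 0.682 = 793.3
Rest of base = 747
other eligible, non-interview = 793.3 − 747 ≈ 46

46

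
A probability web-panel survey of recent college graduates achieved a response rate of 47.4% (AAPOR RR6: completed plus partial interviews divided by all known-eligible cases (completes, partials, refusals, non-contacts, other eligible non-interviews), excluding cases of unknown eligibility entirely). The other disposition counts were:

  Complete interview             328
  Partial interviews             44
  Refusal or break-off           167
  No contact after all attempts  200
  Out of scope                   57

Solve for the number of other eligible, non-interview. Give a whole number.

46

Num: 328 + 44 = 372
RR6 = 372 / D = 0.474
D = 372 / 0.474 = 784.8
Other denominator terms total 739
other eligible, non-interview = 784.8 − 739 ≈ 46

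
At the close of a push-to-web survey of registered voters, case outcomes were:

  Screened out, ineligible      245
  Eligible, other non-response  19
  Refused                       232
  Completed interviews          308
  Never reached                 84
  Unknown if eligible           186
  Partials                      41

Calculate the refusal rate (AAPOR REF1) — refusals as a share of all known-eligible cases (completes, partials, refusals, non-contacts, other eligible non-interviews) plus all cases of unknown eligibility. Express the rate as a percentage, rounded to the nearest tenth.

26.7%

Numerator = 232
Base = 308 + 41 + 232 + 84 + 19 + 186 = 870
REF1 = 232 / 870 = 0.2667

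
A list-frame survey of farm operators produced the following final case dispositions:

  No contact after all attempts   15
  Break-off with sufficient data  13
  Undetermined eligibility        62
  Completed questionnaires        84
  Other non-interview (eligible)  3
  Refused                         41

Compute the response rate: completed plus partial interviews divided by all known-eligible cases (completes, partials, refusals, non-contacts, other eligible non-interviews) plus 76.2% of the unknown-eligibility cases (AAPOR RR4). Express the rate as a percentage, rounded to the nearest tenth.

Top = 84 + 13 = 97
Known eligible = 84 + 13 + 41 + 15 + 3 = 156
Estimated eligible among unknowns = 0.7620 × 62 = 47.24
Denom = 156 + 47.24 = 203.24
RR4 = 97 / 203.24 = 0.4773

47.7%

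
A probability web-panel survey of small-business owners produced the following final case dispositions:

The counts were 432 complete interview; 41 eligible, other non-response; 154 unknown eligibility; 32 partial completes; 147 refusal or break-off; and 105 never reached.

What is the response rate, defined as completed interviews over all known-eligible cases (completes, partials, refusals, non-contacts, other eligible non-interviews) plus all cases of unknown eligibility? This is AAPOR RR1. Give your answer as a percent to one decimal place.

Top = 432
Denom = 432 + 32 + 147 + 105 + 41 + 154 = 911
RR1 = 432 / 911 = 0.4742

47.4%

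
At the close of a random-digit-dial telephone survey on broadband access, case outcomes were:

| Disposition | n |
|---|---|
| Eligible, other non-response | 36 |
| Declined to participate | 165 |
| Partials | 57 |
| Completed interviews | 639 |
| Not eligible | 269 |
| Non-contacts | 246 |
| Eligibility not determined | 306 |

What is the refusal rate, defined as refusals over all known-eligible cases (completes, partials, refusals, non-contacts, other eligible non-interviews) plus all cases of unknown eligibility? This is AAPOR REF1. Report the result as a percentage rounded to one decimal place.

Top = 165
Base = 639 + 57 + 165 + 246 + 36 + 306 = 1449
REF1 = 165 / 1449 = 0.1139

11.4%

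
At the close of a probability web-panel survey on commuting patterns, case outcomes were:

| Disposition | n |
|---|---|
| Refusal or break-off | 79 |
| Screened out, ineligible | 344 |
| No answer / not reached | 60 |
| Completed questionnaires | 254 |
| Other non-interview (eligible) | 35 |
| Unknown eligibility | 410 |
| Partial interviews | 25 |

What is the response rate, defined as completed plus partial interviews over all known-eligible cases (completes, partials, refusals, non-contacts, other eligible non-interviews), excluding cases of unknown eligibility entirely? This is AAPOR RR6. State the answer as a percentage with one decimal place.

61.6%

Numerator: 254 + 25 = 279
Base: 254 + 25 + 79 + 60 + 35 = 453
RR6 = 279 / 453 = 0.6159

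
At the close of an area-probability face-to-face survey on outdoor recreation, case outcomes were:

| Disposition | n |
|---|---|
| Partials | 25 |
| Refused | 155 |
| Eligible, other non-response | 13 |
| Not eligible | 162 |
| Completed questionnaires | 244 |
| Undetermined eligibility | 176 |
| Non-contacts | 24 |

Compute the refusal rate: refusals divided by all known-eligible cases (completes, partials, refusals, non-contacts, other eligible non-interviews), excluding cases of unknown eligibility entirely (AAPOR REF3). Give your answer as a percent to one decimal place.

Num → 155
Base → 244 + 25 + 155 + 24 + 13 = 461
REF3 = 155 / 461 = 0.3362

33.6%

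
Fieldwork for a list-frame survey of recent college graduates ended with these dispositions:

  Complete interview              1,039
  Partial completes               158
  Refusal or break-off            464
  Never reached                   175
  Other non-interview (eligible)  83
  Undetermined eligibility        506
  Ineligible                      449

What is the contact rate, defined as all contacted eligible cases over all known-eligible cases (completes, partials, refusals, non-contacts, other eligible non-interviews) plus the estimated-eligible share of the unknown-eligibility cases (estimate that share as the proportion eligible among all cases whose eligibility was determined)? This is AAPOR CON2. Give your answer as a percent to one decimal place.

Top: 1039 + 158 + 464 + 83 = 1744
Known eligible: 1039 + 158 + 464 + 175 + 83 = 1919
e = 1919 / (1919 + 449) = 1919 / 2368 = 0.8104
e × U: 0.8104 × 506 = 410.06
Base: 1919 + 410.06 = 2329.06
CON2 = 1744 / 2329.06 = 0.7488

74.9%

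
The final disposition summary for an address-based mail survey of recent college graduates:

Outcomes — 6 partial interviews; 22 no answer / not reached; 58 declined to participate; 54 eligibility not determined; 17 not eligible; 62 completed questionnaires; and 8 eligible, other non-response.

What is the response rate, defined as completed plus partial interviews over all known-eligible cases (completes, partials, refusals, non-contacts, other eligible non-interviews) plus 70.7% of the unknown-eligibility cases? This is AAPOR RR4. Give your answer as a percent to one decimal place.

Numerator = 62 + 6 = 68
Eligible (known) = 62 + 6 + 58 + 22 + 8 = 156
Estimated eligible among unknowns = 0.7070 × 54 = 38.18
Denominator = 156 + 38.18 = 194.18
RR4 = 68 / 194.18 = 0.3502

35.0%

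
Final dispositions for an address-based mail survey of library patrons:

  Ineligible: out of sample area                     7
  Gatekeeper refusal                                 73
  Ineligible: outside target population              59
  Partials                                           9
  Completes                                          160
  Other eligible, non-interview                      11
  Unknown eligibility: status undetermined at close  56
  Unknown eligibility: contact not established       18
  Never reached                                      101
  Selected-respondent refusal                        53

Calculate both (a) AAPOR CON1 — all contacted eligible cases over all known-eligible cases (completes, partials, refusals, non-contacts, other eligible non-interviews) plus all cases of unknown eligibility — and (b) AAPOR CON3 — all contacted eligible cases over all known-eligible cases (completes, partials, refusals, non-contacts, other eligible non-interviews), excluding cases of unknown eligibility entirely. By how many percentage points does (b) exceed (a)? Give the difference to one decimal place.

Declined to participate = 73 + 53 = 126
Undetermined eligibility = 18 + 56 = 74
Out of scope = 59 + 7 = 66
Top = 160 + 9 + 126 + 11 = 306
Denom = 160 + 9 + 126 + 101 + 11 + 74 = 481
CON1 = 306 / 481 = 0.6362
Denom = 160 + 9 + 126 + 101 + 11 = 407
CON3 = 306 / 407 = 0.7518
Difference = 75.18 − 63.62 = 11.56 percentage points

11.6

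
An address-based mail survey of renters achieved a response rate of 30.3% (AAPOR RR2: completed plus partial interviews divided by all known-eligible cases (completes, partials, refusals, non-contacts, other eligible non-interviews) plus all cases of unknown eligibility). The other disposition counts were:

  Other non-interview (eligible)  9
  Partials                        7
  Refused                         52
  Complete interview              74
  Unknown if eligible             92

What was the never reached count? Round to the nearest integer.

Top → 74 + 7 = 81
RR2 = 81 / D = 0.303
D = 81 / 0.303 = 267.3
Rest of base = 234
never reached = 267.3 − 234 ≈ 33

33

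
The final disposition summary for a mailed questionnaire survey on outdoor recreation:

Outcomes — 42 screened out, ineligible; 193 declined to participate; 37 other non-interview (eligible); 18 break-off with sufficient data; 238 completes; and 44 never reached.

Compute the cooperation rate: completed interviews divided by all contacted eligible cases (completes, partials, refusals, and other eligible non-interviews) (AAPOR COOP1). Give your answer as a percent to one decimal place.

49.0%

Num: 238
Denominator: 238 + 18 + 193 + 37 = 486
COOP1 = 238 / 486 = 0.4897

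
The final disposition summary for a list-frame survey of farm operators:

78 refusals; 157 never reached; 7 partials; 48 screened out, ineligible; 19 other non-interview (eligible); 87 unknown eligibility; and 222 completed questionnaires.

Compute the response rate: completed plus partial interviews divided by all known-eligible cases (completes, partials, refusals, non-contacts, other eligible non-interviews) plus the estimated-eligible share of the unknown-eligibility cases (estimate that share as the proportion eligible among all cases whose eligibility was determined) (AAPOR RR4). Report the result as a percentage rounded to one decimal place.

Numerator: 222 + 7 = 229
Determined eligible: 222 + 7 + 78 + 157 + 19 = 483
e = 483 / (483 + 48) = 483 / 531 = 0.9096
e × U: 0.9096 × 87 = 79.14
Denominator: 483 + 79.14 = 562.14
RR4 = 229 / 562.14 = 0.4074

40.7%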